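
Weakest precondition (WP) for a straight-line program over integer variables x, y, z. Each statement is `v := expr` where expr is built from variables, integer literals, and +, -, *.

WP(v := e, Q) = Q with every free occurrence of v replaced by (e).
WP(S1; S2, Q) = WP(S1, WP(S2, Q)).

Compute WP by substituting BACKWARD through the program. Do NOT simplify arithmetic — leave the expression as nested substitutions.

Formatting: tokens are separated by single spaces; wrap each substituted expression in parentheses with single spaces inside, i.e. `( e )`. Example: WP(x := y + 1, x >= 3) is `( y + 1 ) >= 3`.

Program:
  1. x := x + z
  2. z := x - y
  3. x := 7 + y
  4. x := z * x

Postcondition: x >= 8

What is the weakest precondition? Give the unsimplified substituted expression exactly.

Answer: ( ( ( x + z ) - y ) * ( 7 + y ) ) >= 8

Derivation:
post: x >= 8
stmt 4: x := z * x  -- replace 1 occurrence(s) of x with (z * x)
  => ( z * x ) >= 8
stmt 3: x := 7 + y  -- replace 1 occurrence(s) of x with (7 + y)
  => ( z * ( 7 + y ) ) >= 8
stmt 2: z := x - y  -- replace 1 occurrence(s) of z with (x - y)
  => ( ( x - y ) * ( 7 + y ) ) >= 8
stmt 1: x := x + z  -- replace 1 occurrence(s) of x with (x + z)
  => ( ( ( x + z ) - y ) * ( 7 + y ) ) >= 8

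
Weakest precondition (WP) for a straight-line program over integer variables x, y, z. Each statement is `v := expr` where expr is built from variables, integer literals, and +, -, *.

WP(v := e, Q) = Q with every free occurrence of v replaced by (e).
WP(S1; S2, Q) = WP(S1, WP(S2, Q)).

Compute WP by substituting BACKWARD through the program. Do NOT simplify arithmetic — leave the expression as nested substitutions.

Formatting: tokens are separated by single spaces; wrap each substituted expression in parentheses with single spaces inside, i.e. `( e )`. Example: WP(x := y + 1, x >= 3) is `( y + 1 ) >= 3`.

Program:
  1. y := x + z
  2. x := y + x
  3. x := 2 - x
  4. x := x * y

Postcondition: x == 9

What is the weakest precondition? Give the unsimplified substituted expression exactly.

post: x == 9
stmt 4: x := x * y  -- replace 1 occurrence(s) of x with (x * y)
  => ( x * y ) == 9
stmt 3: x := 2 - x  -- replace 1 occurrence(s) of x with (2 - x)
  => ( ( 2 - x ) * y ) == 9
stmt 2: x := y + x  -- replace 1 occurrence(s) of x with (y + x)
  => ( ( 2 - ( y + x ) ) * y ) == 9
stmt 1: y := x + z  -- replace 2 occurrence(s) of y with (x + z)
  => ( ( 2 - ( ( x + z ) + x ) ) * ( x + z ) ) == 9

Answer: ( ( 2 - ( ( x + z ) + x ) ) * ( x + z ) ) == 9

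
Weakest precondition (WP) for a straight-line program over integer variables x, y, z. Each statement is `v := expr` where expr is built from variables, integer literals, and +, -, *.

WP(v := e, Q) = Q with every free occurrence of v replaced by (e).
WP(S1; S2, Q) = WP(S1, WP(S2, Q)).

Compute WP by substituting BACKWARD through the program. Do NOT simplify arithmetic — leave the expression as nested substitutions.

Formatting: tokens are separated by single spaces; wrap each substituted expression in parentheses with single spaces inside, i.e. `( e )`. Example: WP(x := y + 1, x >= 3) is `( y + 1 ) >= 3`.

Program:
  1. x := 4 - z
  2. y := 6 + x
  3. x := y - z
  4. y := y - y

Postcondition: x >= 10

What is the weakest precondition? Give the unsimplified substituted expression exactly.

Answer: ( ( 6 + ( 4 - z ) ) - z ) >= 10

Derivation:
post: x >= 10
stmt 4: y := y - y  -- replace 0 occurrence(s) of y with (y - y)
  => x >= 10
stmt 3: x := y - z  -- replace 1 occurrence(s) of x with (y - z)
  => ( y - z ) >= 10
stmt 2: y := 6 + x  -- replace 1 occurrence(s) of y with (6 + x)
  => ( ( 6 + x ) - z ) >= 10
stmt 1: x := 4 - z  -- replace 1 occurrence(s) of x with (4 - z)
  => ( ( 6 + ( 4 - z ) ) - z ) >= 10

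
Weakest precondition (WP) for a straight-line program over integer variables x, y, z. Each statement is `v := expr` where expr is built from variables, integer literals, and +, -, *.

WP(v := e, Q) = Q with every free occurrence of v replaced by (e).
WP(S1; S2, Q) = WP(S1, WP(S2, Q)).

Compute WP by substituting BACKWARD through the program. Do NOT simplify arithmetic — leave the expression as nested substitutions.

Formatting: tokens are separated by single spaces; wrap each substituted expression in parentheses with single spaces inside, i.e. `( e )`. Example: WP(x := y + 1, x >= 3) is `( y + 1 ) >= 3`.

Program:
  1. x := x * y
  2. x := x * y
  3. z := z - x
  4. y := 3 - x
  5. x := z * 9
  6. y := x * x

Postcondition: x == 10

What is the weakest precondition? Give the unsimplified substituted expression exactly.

post: x == 10
stmt 6: y := x * x  -- replace 0 occurrence(s) of y with (x * x)
  => x == 10
stmt 5: x := z * 9  -- replace 1 occurrence(s) of x with (z * 9)
  => ( z * 9 ) == 10
stmt 4: y := 3 - x  -- replace 0 occurrence(s) of y with (3 - x)
  => ( z * 9 ) == 10
stmt 3: z := z - x  -- replace 1 occurrence(s) of z with (z - x)
  => ( ( z - x ) * 9 ) == 10
stmt 2: x := x * y  -- replace 1 occurrence(s) of x with (x * y)
  => ( ( z - ( x * y ) ) * 9 ) == 10
stmt 1: x := x * y  -- replace 1 occurrence(s) of x with (x * y)
  => ( ( z - ( ( x * y ) * y ) ) * 9 ) == 10

Answer: ( ( z - ( ( x * y ) * y ) ) * 9 ) == 10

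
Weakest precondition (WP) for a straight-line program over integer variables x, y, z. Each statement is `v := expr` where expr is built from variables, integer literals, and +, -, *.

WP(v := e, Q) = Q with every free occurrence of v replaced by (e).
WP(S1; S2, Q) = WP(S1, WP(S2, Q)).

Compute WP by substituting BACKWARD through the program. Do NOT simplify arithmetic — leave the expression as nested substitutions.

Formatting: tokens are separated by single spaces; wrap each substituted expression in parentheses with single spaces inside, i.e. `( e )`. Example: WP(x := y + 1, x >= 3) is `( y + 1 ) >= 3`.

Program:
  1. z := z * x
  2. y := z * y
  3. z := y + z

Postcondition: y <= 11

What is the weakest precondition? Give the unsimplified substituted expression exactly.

post: y <= 11
stmt 3: z := y + z  -- replace 0 occurrence(s) of z with (y + z)
  => y <= 11
stmt 2: y := z * y  -- replace 1 occurrence(s) of y with (z * y)
  => ( z * y ) <= 11
stmt 1: z := z * x  -- replace 1 occurrence(s) of z with (z * x)
  => ( ( z * x ) * y ) <= 11

Answer: ( ( z * x ) * y ) <= 11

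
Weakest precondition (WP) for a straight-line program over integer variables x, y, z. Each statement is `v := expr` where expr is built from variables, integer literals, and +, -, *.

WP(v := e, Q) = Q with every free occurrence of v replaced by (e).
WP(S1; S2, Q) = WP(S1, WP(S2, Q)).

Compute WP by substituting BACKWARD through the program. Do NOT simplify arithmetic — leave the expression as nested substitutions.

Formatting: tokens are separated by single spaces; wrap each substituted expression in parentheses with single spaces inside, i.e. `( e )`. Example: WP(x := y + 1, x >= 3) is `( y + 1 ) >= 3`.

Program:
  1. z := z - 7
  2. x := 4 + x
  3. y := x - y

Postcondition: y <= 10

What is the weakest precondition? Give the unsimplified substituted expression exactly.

Answer: ( ( 4 + x ) - y ) <= 10

Derivation:
post: y <= 10
stmt 3: y := x - y  -- replace 1 occurrence(s) of y with (x - y)
  => ( x - y ) <= 10
stmt 2: x := 4 + x  -- replace 1 occurrence(s) of x with (4 + x)
  => ( ( 4 + x ) - y ) <= 10
stmt 1: z := z - 7  -- replace 0 occurrence(s) of z with (z - 7)
  => ( ( 4 + x ) - y ) <= 10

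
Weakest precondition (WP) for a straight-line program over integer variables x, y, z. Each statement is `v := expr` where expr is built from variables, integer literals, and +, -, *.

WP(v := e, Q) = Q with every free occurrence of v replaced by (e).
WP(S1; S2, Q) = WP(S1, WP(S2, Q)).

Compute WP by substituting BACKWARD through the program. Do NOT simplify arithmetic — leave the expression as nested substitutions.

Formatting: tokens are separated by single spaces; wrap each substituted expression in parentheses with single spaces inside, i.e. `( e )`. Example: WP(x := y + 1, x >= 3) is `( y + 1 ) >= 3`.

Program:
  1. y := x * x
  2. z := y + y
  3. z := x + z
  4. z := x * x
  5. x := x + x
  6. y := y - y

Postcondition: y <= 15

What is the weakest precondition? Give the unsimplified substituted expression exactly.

post: y <= 15
stmt 6: y := y - y  -- replace 1 occurrence(s) of y with (y - y)
  => ( y - y ) <= 15
stmt 5: x := x + x  -- replace 0 occurrence(s) of x with (x + x)
  => ( y - y ) <= 15
stmt 4: z := x * x  -- replace 0 occurrence(s) of z with (x * x)
  => ( y - y ) <= 15
stmt 3: z := x + z  -- replace 0 occurrence(s) of z with (x + z)
  => ( y - y ) <= 15
stmt 2: z := y + y  -- replace 0 occurrence(s) of z with (y + y)
  => ( y - y ) <= 15
stmt 1: y := x * x  -- replace 2 occurrence(s) of y with (x * x)
  => ( ( x * x ) - ( x * x ) ) <= 15

Answer: ( ( x * x ) - ( x * x ) ) <= 15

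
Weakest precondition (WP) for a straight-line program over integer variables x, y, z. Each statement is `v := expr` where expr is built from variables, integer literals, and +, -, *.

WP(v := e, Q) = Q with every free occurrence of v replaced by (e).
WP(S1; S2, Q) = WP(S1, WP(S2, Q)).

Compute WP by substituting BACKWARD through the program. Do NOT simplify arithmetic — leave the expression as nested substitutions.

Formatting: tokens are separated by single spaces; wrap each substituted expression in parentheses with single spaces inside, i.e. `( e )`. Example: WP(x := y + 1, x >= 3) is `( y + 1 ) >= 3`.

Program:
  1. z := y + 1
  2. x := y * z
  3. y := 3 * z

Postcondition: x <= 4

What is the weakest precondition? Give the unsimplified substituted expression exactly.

post: x <= 4
stmt 3: y := 3 * z  -- replace 0 occurrence(s) of y with (3 * z)
  => x <= 4
stmt 2: x := y * z  -- replace 1 occurrence(s) of x with (y * z)
  => ( y * z ) <= 4
stmt 1: z := y + 1  -- replace 1 occurrence(s) of z with (y + 1)
  => ( y * ( y + 1 ) ) <= 4

Answer: ( y * ( y + 1 ) ) <= 4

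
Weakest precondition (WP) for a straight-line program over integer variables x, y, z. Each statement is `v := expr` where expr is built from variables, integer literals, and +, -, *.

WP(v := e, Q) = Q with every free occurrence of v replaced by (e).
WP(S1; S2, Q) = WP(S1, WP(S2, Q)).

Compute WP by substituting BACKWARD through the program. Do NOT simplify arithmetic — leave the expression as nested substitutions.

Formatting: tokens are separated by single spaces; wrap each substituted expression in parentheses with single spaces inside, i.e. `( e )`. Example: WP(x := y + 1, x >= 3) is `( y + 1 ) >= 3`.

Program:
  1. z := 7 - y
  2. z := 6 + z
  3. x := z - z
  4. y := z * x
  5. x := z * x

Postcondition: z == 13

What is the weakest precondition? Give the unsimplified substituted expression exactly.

post: z == 13
stmt 5: x := z * x  -- replace 0 occurrence(s) of x with (z * x)
  => z == 13
stmt 4: y := z * x  -- replace 0 occurrence(s) of y with (z * x)
  => z == 13
stmt 3: x := z - z  -- replace 0 occurrence(s) of x with (z - z)
  => z == 13
stmt 2: z := 6 + z  -- replace 1 occurrence(s) of z with (6 + z)
  => ( 6 + z ) == 13
stmt 1: z := 7 - y  -- replace 1 occurrence(s) of z with (7 - y)
  => ( 6 + ( 7 - y ) ) == 13

Answer: ( 6 + ( 7 - y ) ) == 13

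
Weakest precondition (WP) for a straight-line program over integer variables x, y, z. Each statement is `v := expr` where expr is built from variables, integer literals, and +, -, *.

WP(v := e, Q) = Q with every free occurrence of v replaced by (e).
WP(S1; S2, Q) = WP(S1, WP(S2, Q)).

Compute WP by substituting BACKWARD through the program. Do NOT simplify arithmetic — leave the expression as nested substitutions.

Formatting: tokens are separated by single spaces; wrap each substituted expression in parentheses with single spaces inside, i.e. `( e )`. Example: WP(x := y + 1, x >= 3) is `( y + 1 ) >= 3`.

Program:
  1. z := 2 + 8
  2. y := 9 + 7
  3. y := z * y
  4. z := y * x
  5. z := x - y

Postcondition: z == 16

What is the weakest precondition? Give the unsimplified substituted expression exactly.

post: z == 16
stmt 5: z := x - y  -- replace 1 occurrence(s) of z with (x - y)
  => ( x - y ) == 16
stmt 4: z := y * x  -- replace 0 occurrence(s) of z with (y * x)
  => ( x - y ) == 16
stmt 3: y := z * y  -- replace 1 occurrence(s) of y with (z * y)
  => ( x - ( z * y ) ) == 16
stmt 2: y := 9 + 7  -- replace 1 occurrence(s) of y with (9 + 7)
  => ( x - ( z * ( 9 + 7 ) ) ) == 16
stmt 1: z := 2 + 8  -- replace 1 occurrence(s) of z with (2 + 8)
  => ( x - ( ( 2 + 8 ) * ( 9 + 7 ) ) ) == 16

Answer: ( x - ( ( 2 + 8 ) * ( 9 + 7 ) ) ) == 16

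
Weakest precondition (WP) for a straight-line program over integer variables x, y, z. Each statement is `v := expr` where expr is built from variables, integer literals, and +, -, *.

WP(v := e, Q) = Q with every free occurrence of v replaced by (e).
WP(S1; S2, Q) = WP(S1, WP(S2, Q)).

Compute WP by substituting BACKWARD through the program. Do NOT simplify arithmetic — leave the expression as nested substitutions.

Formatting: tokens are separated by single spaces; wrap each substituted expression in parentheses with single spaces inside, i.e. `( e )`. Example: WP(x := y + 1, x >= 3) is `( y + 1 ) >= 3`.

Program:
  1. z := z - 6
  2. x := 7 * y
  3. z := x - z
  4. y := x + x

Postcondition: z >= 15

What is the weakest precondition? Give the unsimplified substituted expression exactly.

Answer: ( ( 7 * y ) - ( z - 6 ) ) >= 15

Derivation:
post: z >= 15
stmt 4: y := x + x  -- replace 0 occurrence(s) of y with (x + x)
  => z >= 15
stmt 3: z := x - z  -- replace 1 occurrence(s) of z with (x - z)
  => ( x - z ) >= 15
stmt 2: x := 7 * y  -- replace 1 occurrence(s) of x with (7 * y)
  => ( ( 7 * y ) - z ) >= 15
stmt 1: z := z - 6  -- replace 1 occurrence(s) of z with (z - 6)
  => ( ( 7 * y ) - ( z - 6 ) ) >= 15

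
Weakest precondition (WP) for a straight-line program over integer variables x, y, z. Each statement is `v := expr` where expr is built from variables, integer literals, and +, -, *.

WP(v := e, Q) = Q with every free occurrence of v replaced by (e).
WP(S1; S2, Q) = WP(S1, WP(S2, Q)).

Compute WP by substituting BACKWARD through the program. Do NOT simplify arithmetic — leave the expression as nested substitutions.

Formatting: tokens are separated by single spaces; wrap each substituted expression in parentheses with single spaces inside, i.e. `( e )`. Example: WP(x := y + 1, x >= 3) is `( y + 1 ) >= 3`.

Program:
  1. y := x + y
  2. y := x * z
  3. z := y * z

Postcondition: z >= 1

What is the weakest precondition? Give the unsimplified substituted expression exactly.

post: z >= 1
stmt 3: z := y * z  -- replace 1 occurrence(s) of z with (y * z)
  => ( y * z ) >= 1
stmt 2: y := x * z  -- replace 1 occurrence(s) of y with (x * z)
  => ( ( x * z ) * z ) >= 1
stmt 1: y := x + y  -- replace 0 occurrence(s) of y with (x + y)
  => ( ( x * z ) * z ) >= 1

Answer: ( ( x * z ) * z ) >= 1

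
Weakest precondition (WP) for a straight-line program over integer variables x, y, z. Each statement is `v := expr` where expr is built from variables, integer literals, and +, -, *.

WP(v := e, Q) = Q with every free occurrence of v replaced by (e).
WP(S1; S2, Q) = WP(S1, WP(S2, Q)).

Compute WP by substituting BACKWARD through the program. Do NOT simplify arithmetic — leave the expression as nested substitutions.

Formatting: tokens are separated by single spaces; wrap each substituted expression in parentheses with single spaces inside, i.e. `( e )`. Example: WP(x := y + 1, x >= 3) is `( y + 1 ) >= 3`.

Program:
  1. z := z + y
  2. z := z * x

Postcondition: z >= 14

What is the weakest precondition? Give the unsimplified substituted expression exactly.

post: z >= 14
stmt 2: z := z * x  -- replace 1 occurrence(s) of z with (z * x)
  => ( z * x ) >= 14
stmt 1: z := z + y  -- replace 1 occurrence(s) of z with (z + y)
  => ( ( z + y ) * x ) >= 14

Answer: ( ( z + y ) * x ) >= 14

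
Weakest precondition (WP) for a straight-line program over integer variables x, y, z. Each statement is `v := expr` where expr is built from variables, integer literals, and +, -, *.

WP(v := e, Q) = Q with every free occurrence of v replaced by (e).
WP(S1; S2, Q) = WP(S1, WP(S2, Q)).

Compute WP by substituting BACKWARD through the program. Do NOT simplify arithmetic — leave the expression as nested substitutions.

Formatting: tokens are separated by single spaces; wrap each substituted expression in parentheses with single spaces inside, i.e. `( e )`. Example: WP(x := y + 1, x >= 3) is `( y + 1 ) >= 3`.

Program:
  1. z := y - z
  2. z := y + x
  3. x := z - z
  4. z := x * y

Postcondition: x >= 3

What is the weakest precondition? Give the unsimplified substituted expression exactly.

Answer: ( ( y + x ) - ( y + x ) ) >= 3

Derivation:
post: x >= 3
stmt 4: z := x * y  -- replace 0 occurrence(s) of z with (x * y)
  => x >= 3
stmt 3: x := z - z  -- replace 1 occurrence(s) of x with (z - z)
  => ( z - z ) >= 3
stmt 2: z := y + x  -- replace 2 occurrence(s) of z with (y + x)
  => ( ( y + x ) - ( y + x ) ) >= 3
stmt 1: z := y - z  -- replace 0 occurrence(s) of z with (y - z)
  => ( ( y + x ) - ( y + x ) ) >= 3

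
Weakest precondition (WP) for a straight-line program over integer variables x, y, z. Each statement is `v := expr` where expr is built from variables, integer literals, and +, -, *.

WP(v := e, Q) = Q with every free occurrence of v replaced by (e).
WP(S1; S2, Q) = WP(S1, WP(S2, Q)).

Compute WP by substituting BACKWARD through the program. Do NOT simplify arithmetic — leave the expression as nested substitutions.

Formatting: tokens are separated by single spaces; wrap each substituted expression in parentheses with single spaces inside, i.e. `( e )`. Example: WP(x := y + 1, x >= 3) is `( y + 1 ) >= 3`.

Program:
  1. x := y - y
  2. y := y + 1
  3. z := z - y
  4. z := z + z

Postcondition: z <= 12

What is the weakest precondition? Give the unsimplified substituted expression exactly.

Answer: ( ( z - ( y + 1 ) ) + ( z - ( y + 1 ) ) ) <= 12

Derivation:
post: z <= 12
stmt 4: z := z + z  -- replace 1 occurrence(s) of z with (z + z)
  => ( z + z ) <= 12
stmt 3: z := z - y  -- replace 2 occurrence(s) of z with (z - y)
  => ( ( z - y ) + ( z - y ) ) <= 12
stmt 2: y := y + 1  -- replace 2 occurrence(s) of y with (y + 1)
  => ( ( z - ( y + 1 ) ) + ( z - ( y + 1 ) ) ) <= 12
stmt 1: x := y - y  -- replace 0 occurrence(s) of x with (y - y)
  => ( ( z - ( y + 1 ) ) + ( z - ( y + 1 ) ) ) <= 12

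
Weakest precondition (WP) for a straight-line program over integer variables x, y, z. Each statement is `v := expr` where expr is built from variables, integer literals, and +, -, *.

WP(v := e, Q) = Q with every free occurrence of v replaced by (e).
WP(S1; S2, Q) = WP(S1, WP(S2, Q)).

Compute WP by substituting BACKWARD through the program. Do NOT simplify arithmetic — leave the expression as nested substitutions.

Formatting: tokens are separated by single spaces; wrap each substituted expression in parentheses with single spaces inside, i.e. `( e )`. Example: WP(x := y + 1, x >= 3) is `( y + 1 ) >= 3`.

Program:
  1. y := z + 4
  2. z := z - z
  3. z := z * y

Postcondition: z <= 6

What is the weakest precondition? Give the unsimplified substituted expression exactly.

post: z <= 6
stmt 3: z := z * y  -- replace 1 occurrence(s) of z with (z * y)
  => ( z * y ) <= 6
stmt 2: z := z - z  -- replace 1 occurrence(s) of z with (z - z)
  => ( ( z - z ) * y ) <= 6
stmt 1: y := z + 4  -- replace 1 occurrence(s) of y with (z + 4)
  => ( ( z - z ) * ( z + 4 ) ) <= 6

Answer: ( ( z - z ) * ( z + 4 ) ) <= 6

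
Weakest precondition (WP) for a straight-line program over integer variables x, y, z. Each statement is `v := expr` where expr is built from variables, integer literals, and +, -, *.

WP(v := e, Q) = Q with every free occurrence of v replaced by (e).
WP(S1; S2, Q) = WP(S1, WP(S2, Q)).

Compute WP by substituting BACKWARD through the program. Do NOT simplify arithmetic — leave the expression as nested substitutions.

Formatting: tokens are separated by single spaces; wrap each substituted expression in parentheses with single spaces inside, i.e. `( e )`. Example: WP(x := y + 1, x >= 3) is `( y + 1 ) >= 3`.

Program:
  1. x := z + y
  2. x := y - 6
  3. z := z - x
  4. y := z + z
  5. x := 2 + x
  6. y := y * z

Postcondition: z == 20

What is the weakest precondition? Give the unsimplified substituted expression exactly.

post: z == 20
stmt 6: y := y * z  -- replace 0 occurrence(s) of y with (y * z)
  => z == 20
stmt 5: x := 2 + x  -- replace 0 occurrence(s) of x with (2 + x)
  => z == 20
stmt 4: y := z + z  -- replace 0 occurrence(s) of y with (z + z)
  => z == 20
stmt 3: z := z - x  -- replace 1 occurrence(s) of z with (z - x)
  => ( z - x ) == 20
stmt 2: x := y - 6  -- replace 1 occurrence(s) of x with (y - 6)
  => ( z - ( y - 6 ) ) == 20
stmt 1: x := z + y  -- replace 0 occurrence(s) of x with (z + y)
  => ( z - ( y - 6 ) ) == 20

Answer: ( z - ( y - 6 ) ) == 20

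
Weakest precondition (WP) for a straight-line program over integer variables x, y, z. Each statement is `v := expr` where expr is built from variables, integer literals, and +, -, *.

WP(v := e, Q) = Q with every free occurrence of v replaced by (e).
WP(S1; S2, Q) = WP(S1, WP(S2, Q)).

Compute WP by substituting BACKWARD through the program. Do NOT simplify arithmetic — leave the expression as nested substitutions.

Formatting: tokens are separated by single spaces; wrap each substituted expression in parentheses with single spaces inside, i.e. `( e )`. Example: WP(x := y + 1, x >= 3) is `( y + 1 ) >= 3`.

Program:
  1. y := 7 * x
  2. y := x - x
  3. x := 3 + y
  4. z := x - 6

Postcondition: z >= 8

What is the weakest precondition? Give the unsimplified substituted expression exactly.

post: z >= 8
stmt 4: z := x - 6  -- replace 1 occurrence(s) of z with (x - 6)
  => ( x - 6 ) >= 8
stmt 3: x := 3 + y  -- replace 1 occurrence(s) of x with (3 + y)
  => ( ( 3 + y ) - 6 ) >= 8
stmt 2: y := x - x  -- replace 1 occurrence(s) of y with (x - x)
  => ( ( 3 + ( x - x ) ) - 6 ) >= 8
stmt 1: y := 7 * x  -- replace 0 occurrence(s) of y with (7 * x)
  => ( ( 3 + ( x - x ) ) - 6 ) >= 8

Answer: ( ( 3 + ( x - x ) ) - 6 ) >= 8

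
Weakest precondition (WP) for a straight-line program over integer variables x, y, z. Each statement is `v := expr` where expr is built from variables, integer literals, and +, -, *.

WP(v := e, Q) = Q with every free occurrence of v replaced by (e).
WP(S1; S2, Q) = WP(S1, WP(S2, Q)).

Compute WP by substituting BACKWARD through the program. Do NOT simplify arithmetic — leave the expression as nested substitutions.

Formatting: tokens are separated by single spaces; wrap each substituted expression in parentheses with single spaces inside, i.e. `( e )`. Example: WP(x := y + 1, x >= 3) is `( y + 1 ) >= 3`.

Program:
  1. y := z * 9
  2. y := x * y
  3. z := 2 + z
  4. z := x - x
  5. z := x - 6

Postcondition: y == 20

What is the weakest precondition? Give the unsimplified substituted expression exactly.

post: y == 20
stmt 5: z := x - 6  -- replace 0 occurrence(s) of z with (x - 6)
  => y == 20
stmt 4: z := x - x  -- replace 0 occurrence(s) of z with (x - x)
  => y == 20
stmt 3: z := 2 + z  -- replace 0 occurrence(s) of z with (2 + z)
  => y == 20
stmt 2: y := x * y  -- replace 1 occurrence(s) of y with (x * y)
  => ( x * y ) == 20
stmt 1: y := z * 9  -- replace 1 occurrence(s) of y with (z * 9)
  => ( x * ( z * 9 ) ) == 20

Answer: ( x * ( z * 9 ) ) == 20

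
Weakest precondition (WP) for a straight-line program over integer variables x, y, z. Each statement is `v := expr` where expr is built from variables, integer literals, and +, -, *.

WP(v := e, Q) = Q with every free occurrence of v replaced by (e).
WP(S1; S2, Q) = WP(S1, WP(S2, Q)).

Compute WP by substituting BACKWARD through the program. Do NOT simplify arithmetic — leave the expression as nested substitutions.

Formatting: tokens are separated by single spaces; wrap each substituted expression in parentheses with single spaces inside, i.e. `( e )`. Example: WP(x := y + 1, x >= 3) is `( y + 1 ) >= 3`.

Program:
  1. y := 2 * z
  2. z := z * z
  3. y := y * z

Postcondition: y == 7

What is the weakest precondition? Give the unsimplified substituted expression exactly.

post: y == 7
stmt 3: y := y * z  -- replace 1 occurrence(s) of y with (y * z)
  => ( y * z ) == 7
stmt 2: z := z * z  -- replace 1 occurrence(s) of z with (z * z)
  => ( y * ( z * z ) ) == 7
stmt 1: y := 2 * z  -- replace 1 occurrence(s) of y with (2 * z)
  => ( ( 2 * z ) * ( z * z ) ) == 7

Answer: ( ( 2 * z ) * ( z * z ) ) == 7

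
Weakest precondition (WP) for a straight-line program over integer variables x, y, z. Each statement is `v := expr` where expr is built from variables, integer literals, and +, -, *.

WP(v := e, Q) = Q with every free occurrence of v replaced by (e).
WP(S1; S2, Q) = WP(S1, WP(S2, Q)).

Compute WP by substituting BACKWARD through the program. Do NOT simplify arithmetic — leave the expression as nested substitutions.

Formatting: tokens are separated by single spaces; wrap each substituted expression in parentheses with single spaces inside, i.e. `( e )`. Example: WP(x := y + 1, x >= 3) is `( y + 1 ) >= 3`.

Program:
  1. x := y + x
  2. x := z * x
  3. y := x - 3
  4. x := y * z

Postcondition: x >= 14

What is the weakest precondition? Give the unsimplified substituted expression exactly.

post: x >= 14
stmt 4: x := y * z  -- replace 1 occurrence(s) of x with (y * z)
  => ( y * z ) >= 14
stmt 3: y := x - 3  -- replace 1 occurrence(s) of y with (x - 3)
  => ( ( x - 3 ) * z ) >= 14
stmt 2: x := z * x  -- replace 1 occurrence(s) of x with (z * x)
  => ( ( ( z * x ) - 3 ) * z ) >= 14
stmt 1: x := y + x  -- replace 1 occurrence(s) of x with (y + x)
  => ( ( ( z * ( y + x ) ) - 3 ) * z ) >= 14

Answer: ( ( ( z * ( y + x ) ) - 3 ) * z ) >= 14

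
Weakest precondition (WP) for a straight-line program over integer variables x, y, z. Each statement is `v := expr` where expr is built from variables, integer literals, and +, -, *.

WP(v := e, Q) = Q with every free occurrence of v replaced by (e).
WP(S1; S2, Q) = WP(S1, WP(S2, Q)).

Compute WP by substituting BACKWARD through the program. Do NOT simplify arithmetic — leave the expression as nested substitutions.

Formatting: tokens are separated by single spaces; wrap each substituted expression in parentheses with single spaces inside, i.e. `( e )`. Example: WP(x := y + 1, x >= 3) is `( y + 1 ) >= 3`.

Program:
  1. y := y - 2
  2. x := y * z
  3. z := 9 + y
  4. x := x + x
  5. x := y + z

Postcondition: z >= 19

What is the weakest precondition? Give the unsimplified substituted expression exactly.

Answer: ( 9 + ( y - 2 ) ) >= 19

Derivation:
post: z >= 19
stmt 5: x := y + z  -- replace 0 occurrence(s) of x with (y + z)
  => z >= 19
stmt 4: x := x + x  -- replace 0 occurrence(s) of x with (x + x)
  => z >= 19
stmt 3: z := 9 + y  -- replace 1 occurrence(s) of z with (9 + y)
  => ( 9 + y ) >= 19
stmt 2: x := y * z  -- replace 0 occurrence(s) of x with (y * z)
  => ( 9 + y ) >= 19
stmt 1: y := y - 2  -- replace 1 occurrence(s) of y with (y - 2)
  => ( 9 + ( y - 2 ) ) >= 19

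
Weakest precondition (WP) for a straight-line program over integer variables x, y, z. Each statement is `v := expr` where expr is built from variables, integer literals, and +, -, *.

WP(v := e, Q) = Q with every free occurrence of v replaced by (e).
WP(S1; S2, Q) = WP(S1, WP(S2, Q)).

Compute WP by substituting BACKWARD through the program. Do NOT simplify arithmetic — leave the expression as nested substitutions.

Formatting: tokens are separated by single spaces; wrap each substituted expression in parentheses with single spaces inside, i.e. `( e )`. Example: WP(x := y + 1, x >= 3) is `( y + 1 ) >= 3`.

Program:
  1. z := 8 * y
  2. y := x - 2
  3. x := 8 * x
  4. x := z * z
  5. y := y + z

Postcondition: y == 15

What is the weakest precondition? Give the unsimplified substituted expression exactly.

post: y == 15
stmt 5: y := y + z  -- replace 1 occurrence(s) of y with (y + z)
  => ( y + z ) == 15
stmt 4: x := z * z  -- replace 0 occurrence(s) of x with (z * z)
  => ( y + z ) == 15
stmt 3: x := 8 * x  -- replace 0 occurrence(s) of x with (8 * x)
  => ( y + z ) == 15
stmt 2: y := x - 2  -- replace 1 occurrence(s) of y with (x - 2)
  => ( ( x - 2 ) + z ) == 15
stmt 1: z := 8 * y  -- replace 1 occurrence(s) of z with (8 * y)
  => ( ( x - 2 ) + ( 8 * y ) ) == 15

Answer: ( ( x - 2 ) + ( 8 * y ) ) == 15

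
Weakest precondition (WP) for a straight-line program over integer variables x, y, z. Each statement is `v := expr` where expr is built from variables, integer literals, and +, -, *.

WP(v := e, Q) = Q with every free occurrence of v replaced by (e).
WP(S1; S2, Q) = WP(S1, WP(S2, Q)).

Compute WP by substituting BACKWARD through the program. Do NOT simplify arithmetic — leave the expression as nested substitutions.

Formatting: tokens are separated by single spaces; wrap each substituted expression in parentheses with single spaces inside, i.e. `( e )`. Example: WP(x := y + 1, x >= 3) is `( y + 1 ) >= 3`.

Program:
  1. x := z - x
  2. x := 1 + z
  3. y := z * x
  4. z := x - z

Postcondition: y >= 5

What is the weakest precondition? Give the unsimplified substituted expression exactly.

post: y >= 5
stmt 4: z := x - z  -- replace 0 occurrence(s) of z with (x - z)
  => y >= 5
stmt 3: y := z * x  -- replace 1 occurrence(s) of y with (z * x)
  => ( z * x ) >= 5
stmt 2: x := 1 + z  -- replace 1 occurrence(s) of x with (1 + z)
  => ( z * ( 1 + z ) ) >= 5
stmt 1: x := z - x  -- replace 0 occurrence(s) of x with (z - x)
  => ( z * ( 1 + z ) ) >= 5

Answer: ( z * ( 1 + z ) ) >= 5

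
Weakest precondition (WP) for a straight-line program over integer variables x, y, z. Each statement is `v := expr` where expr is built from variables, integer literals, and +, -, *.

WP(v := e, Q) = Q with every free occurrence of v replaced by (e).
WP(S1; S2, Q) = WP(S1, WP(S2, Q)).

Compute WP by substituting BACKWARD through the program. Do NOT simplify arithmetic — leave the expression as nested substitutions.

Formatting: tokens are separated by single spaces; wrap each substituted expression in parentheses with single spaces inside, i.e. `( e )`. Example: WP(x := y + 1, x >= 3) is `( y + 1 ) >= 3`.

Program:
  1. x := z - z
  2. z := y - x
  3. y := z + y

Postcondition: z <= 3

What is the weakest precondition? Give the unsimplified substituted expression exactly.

Answer: ( y - ( z - z ) ) <= 3

Derivation:
post: z <= 3
stmt 3: y := z + y  -- replace 0 occurrence(s) of y with (z + y)
  => z <= 3
stmt 2: z := y - x  -- replace 1 occurrence(s) of z with (y - x)
  => ( y - x ) <= 3
stmt 1: x := z - z  -- replace 1 occurrence(s) of x with (z - z)
  => ( y - ( z - z ) ) <= 3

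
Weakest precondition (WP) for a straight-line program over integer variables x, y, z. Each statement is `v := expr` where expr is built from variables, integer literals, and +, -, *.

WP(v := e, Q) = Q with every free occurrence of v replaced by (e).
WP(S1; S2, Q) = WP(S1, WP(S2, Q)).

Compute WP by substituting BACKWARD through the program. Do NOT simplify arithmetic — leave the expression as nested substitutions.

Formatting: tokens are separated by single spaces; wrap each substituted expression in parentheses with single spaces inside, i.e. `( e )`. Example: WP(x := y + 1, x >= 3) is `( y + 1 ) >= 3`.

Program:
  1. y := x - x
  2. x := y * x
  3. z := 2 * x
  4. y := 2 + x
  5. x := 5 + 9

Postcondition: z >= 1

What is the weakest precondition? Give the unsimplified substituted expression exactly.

post: z >= 1
stmt 5: x := 5 + 9  -- replace 0 occurrence(s) of x with (5 + 9)
  => z >= 1
stmt 4: y := 2 + x  -- replace 0 occurrence(s) of y with (2 + x)
  => z >= 1
stmt 3: z := 2 * x  -- replace 1 occurrence(s) of z with (2 * x)
  => ( 2 * x ) >= 1
stmt 2: x := y * x  -- replace 1 occurrence(s) of x with (y * x)
  => ( 2 * ( y * x ) ) >= 1
stmt 1: y := x - x  -- replace 1 occurrence(s) of y with (x - x)
  => ( 2 * ( ( x - x ) * x ) ) >= 1

Answer: ( 2 * ( ( x - x ) * x ) ) >= 1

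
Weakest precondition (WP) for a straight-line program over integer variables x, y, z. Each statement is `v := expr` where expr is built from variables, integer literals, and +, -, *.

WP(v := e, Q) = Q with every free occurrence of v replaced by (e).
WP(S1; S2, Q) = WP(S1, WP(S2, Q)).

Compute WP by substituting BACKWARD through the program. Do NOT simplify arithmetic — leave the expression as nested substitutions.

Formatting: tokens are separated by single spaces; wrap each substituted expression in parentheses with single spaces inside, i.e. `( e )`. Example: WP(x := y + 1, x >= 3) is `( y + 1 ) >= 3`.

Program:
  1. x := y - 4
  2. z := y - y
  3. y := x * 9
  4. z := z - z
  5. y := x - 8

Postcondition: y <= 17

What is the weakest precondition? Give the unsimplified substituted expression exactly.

post: y <= 17
stmt 5: y := x - 8  -- replace 1 occurrence(s) of y with (x - 8)
  => ( x - 8 ) <= 17
stmt 4: z := z - z  -- replace 0 occurrence(s) of z with (z - z)
  => ( x - 8 ) <= 17
stmt 3: y := x * 9  -- replace 0 occurrence(s) of y with (x * 9)
  => ( x - 8 ) <= 17
stmt 2: z := y - y  -- replace 0 occurrence(s) of z with (y - y)
  => ( x - 8 ) <= 17
stmt 1: x := y - 4  -- replace 1 occurrence(s) of x with (y - 4)
  => ( ( y - 4 ) - 8 ) <= 17

Answer: ( ( y - 4 ) - 8 ) <= 17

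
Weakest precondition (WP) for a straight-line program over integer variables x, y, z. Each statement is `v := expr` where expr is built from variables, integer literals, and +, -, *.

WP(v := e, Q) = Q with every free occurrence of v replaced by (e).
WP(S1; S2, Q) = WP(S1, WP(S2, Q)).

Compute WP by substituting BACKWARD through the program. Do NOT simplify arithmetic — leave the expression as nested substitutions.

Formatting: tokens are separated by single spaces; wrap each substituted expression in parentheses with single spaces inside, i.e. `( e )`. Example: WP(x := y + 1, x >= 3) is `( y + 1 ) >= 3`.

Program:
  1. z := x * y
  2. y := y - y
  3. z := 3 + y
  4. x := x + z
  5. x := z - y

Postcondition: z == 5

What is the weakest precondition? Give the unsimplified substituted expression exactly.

Answer: ( 3 + ( y - y ) ) == 5

Derivation:
post: z == 5
stmt 5: x := z - y  -- replace 0 occurrence(s) of x with (z - y)
  => z == 5
stmt 4: x := x + z  -- replace 0 occurrence(s) of x with (x + z)
  => z == 5
stmt 3: z := 3 + y  -- replace 1 occurrence(s) of z with (3 + y)
  => ( 3 + y ) == 5
stmt 2: y := y - y  -- replace 1 occurrence(s) of y with (y - y)
  => ( 3 + ( y - y ) ) == 5
stmt 1: z := x * y  -- replace 0 occurrence(s) of z with (x * y)
  => ( 3 + ( y - y ) ) == 5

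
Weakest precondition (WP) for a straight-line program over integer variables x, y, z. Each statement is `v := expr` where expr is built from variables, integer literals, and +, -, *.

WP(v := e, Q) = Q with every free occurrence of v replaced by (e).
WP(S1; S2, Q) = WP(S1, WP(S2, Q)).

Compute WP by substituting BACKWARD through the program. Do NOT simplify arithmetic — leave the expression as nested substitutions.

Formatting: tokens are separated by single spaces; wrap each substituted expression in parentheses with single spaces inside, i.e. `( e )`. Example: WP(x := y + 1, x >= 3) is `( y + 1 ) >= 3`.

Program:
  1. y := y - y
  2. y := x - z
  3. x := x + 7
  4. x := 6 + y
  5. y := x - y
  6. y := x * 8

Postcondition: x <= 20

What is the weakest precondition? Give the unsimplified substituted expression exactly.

Answer: ( 6 + ( x - z ) ) <= 20

Derivation:
post: x <= 20
stmt 6: y := x * 8  -- replace 0 occurrence(s) of y with (x * 8)
  => x <= 20
stmt 5: y := x - y  -- replace 0 occurrence(s) of y with (x - y)
  => x <= 20
stmt 4: x := 6 + y  -- replace 1 occurrence(s) of x with (6 + y)
  => ( 6 + y ) <= 20
stmt 3: x := x + 7  -- replace 0 occurrence(s) of x with (x + 7)
  => ( 6 + y ) <= 20
stmt 2: y := x - z  -- replace 1 occurrence(s) of y with (x - z)
  => ( 6 + ( x - z ) ) <= 20
stmt 1: y := y - y  -- replace 0 occurrence(s) of y with (y - y)
  => ( 6 + ( x - z ) ) <= 20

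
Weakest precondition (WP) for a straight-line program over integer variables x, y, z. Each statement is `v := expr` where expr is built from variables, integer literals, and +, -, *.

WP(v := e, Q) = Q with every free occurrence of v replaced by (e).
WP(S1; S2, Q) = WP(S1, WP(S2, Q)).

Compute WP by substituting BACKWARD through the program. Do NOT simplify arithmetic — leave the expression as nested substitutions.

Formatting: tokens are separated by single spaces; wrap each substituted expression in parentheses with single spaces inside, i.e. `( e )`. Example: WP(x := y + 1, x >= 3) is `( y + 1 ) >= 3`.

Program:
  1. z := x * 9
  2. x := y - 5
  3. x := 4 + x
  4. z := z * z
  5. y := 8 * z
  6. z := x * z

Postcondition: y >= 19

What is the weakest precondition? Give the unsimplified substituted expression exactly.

post: y >= 19
stmt 6: z := x * z  -- replace 0 occurrence(s) of z with (x * z)
  => y >= 19
stmt 5: y := 8 * z  -- replace 1 occurrence(s) of y with (8 * z)
  => ( 8 * z ) >= 19
stmt 4: z := z * z  -- replace 1 occurrence(s) of z with (z * z)
  => ( 8 * ( z * z ) ) >= 19
stmt 3: x := 4 + x  -- replace 0 occurrence(s) of x with (4 + x)
  => ( 8 * ( z * z ) ) >= 19
stmt 2: x := y - 5  -- replace 0 occurrence(s) of x with (y - 5)
  => ( 8 * ( z * z ) ) >= 19
stmt 1: z := x * 9  -- replace 2 occurrence(s) of z with (x * 9)
  => ( 8 * ( ( x * 9 ) * ( x * 9 ) ) ) >= 19

Answer: ( 8 * ( ( x * 9 ) * ( x * 9 ) ) ) >= 19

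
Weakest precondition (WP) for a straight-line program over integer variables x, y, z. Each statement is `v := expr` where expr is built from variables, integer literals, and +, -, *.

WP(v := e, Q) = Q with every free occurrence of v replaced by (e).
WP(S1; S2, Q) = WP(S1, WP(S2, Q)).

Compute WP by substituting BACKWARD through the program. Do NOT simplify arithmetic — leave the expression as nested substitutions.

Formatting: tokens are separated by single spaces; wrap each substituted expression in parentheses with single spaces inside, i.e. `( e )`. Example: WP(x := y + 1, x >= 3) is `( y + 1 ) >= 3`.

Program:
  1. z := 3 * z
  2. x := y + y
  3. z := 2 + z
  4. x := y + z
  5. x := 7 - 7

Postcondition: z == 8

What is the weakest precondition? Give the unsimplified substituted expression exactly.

post: z == 8
stmt 5: x := 7 - 7  -- replace 0 occurrence(s) of x with (7 - 7)
  => z == 8
stmt 4: x := y + z  -- replace 0 occurrence(s) of x with (y + z)
  => z == 8
stmt 3: z := 2 + z  -- replace 1 occurrence(s) of z with (2 + z)
  => ( 2 + z ) == 8
stmt 2: x := y + y  -- replace 0 occurrence(s) of x with (y + y)
  => ( 2 + z ) == 8
stmt 1: z := 3 * z  -- replace 1 occurrence(s) of z with (3 * z)
  => ( 2 + ( 3 * z ) ) == 8

Answer: ( 2 + ( 3 * z ) ) == 8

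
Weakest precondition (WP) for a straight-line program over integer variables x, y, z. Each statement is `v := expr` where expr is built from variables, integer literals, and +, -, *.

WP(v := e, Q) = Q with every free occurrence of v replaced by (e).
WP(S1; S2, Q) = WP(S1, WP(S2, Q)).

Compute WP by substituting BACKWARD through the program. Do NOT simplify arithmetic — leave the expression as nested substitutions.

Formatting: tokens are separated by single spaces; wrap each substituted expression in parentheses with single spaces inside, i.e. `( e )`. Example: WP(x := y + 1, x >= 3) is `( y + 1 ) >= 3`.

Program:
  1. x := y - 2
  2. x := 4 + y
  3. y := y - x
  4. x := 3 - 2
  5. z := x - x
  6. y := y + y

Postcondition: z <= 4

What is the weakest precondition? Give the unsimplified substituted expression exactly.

post: z <= 4
stmt 6: y := y + y  -- replace 0 occurrence(s) of y with (y + y)
  => z <= 4
stmt 5: z := x - x  -- replace 1 occurrence(s) of z with (x - x)
  => ( x - x ) <= 4
stmt 4: x := 3 - 2  -- replace 2 occurrence(s) of x with (3 - 2)
  => ( ( 3 - 2 ) - ( 3 - 2 ) ) <= 4
stmt 3: y := y - x  -- replace 0 occurrence(s) of y with (y - x)
  => ( ( 3 - 2 ) - ( 3 - 2 ) ) <= 4
stmt 2: x := 4 + y  -- replace 0 occurrence(s) of x with (4 + y)
  => ( ( 3 - 2 ) - ( 3 - 2 ) ) <= 4
stmt 1: x := y - 2  -- replace 0 occurrence(s) of x with (y - 2)
  => ( ( 3 - 2 ) - ( 3 - 2 ) ) <= 4

Answer: ( ( 3 - 2 ) - ( 3 - 2 ) ) <= 4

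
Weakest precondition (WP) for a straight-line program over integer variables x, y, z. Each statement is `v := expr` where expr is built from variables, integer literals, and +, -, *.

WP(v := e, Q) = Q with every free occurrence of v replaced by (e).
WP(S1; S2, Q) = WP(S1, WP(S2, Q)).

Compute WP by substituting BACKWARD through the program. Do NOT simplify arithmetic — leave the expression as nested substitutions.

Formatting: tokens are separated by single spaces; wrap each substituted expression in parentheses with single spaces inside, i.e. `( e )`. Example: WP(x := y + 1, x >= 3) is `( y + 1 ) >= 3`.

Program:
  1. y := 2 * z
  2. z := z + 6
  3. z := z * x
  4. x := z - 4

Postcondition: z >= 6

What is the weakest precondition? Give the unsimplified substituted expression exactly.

Answer: ( ( z + 6 ) * x ) >= 6

Derivation:
post: z >= 6
stmt 4: x := z - 4  -- replace 0 occurrence(s) of x with (z - 4)
  => z >= 6
stmt 3: z := z * x  -- replace 1 occurrence(s) of z with (z * x)
  => ( z * x ) >= 6
stmt 2: z := z + 6  -- replace 1 occurrence(s) of z with (z + 6)
  => ( ( z + 6 ) * x ) >= 6
stmt 1: y := 2 * z  -- replace 0 occurrence(s) of y with (2 * z)
  => ( ( z + 6 ) * x ) >= 6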